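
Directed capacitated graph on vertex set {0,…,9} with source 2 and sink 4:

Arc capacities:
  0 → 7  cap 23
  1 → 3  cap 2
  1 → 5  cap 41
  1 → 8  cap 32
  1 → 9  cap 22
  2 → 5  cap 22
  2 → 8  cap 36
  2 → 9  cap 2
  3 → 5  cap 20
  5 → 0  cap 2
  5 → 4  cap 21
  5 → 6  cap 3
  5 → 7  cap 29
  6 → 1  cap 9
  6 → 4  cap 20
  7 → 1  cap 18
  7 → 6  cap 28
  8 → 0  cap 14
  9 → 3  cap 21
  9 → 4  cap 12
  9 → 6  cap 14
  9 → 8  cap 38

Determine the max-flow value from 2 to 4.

augment #1: 2→5→4 bottleneck 21, total now 21
augment #2: 2→9→4 bottleneck 2, total now 23
augment #3: 2→5→6→4 bottleneck 1, total now 24
augment #4: 2→8→0→7→6→4 bottleneck 14, total now 38

Maximum flow value: 38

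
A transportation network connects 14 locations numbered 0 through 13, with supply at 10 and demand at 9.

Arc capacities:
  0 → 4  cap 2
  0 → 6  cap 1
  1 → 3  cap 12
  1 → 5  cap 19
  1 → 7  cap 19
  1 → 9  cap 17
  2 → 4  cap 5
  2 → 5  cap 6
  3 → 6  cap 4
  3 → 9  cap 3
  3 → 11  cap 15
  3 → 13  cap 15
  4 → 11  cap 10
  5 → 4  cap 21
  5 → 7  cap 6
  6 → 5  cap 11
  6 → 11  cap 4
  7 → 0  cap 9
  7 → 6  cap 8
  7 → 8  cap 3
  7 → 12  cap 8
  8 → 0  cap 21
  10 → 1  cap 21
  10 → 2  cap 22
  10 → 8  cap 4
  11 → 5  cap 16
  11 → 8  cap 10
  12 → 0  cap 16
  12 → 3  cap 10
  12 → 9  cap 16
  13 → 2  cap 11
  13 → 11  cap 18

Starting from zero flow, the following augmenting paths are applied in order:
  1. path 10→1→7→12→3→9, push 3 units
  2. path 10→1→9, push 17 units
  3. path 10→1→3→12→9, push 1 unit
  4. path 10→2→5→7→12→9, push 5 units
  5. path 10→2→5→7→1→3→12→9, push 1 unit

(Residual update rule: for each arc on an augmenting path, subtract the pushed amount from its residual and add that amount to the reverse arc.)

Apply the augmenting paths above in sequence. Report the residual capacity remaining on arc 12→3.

Residual capacity of (12,3): 9

after path 1 (10→1→7→12→3→9, push 3): res(12,3)=7
after path 2 (10→1→9, push 17): res(12,3)=7
after path 3 (10→1→3→12→9, push 1): res(12,3)=8
after path 4 (10→2→5→7→12→9, push 5): res(12,3)=8
after path 5 (10→2→5→7→1→3→12→9, push 1): res(12,3)=9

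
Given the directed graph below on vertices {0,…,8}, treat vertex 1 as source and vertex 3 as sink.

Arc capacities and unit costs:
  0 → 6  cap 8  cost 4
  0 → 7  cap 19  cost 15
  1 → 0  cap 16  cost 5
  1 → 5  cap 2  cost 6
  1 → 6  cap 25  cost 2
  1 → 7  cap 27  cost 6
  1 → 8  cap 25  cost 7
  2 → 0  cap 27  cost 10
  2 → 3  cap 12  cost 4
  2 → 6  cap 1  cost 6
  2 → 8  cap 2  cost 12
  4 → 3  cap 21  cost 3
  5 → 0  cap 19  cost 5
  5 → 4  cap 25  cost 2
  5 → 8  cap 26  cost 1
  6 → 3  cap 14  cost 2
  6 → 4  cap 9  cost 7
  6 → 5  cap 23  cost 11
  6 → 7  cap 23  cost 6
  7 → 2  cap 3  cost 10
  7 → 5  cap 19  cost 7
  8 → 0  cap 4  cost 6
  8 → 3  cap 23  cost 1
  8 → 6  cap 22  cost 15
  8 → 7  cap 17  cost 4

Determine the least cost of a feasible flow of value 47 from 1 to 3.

Minimum cost for 47 units: 358

shortest-cost path #1: 1→6→3 push 14 @ unit cost 4 (adds 56)
shortest-cost path #2: 1→8→3 push 23 @ unit cost 8 (adds 184)
shortest-cost path #3: 1→5→4→3 push 2 @ unit cost 11 (adds 22)
shortest-cost path #4: 1→6→4→3 push 8 @ unit cost 12 (adds 96)
total cost = 358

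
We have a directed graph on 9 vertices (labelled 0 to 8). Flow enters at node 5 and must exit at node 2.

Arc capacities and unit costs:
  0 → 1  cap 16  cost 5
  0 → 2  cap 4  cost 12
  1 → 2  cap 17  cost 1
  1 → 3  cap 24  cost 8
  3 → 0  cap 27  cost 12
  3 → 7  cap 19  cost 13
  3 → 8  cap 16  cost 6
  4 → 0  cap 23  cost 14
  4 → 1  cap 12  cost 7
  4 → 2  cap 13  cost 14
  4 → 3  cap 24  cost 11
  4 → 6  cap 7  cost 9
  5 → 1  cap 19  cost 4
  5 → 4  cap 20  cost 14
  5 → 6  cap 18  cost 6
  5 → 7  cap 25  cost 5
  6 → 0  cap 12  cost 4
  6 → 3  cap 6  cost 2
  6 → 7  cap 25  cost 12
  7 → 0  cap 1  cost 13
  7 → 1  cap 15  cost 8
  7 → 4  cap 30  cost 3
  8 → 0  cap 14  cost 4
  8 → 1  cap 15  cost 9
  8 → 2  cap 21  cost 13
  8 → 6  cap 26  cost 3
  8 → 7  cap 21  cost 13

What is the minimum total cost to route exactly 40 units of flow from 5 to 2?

shortest-cost path #1: 5→1→2 push 17 @ unit cost 5 (adds 85)
shortest-cost path #2: 5→6→0→2 push 4 @ unit cost 22 (adds 88)
shortest-cost path #3: 5→7→4→2 push 13 @ unit cost 22 (adds 286)
shortest-cost path #4: 5→6→3→8→2 push 6 @ unit cost 27 (adds 162)
total cost = 621

Minimum cost for 40 units: 621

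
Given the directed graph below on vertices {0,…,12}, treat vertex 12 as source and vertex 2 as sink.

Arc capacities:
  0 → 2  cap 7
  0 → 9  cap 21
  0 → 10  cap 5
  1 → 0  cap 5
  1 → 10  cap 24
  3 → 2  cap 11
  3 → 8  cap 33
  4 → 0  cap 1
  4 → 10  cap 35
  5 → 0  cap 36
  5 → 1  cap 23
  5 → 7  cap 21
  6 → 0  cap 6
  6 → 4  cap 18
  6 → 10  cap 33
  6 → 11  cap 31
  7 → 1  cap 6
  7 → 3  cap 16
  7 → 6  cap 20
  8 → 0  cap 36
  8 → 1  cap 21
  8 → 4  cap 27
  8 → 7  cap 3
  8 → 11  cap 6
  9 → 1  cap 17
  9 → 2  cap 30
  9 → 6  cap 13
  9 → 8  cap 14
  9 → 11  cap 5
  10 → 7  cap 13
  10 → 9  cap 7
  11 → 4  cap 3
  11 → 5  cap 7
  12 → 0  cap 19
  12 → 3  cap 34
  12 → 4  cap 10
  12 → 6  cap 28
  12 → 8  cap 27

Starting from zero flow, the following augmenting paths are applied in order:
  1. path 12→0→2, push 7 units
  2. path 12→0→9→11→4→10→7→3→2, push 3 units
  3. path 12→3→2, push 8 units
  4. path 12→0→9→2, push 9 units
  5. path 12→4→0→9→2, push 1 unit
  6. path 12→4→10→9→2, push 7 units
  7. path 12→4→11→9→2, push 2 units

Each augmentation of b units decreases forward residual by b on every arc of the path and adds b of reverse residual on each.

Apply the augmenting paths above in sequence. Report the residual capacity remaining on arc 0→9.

Residual capacity of (0,9): 8

after path 1 (12→0→2, push 7): res(0,9)=21
after path 2 (12→0→9→11→4→10→7→3→2, push 3): res(0,9)=18
after path 3 (12→3→2, push 8): res(0,9)=18
after path 4 (12→0→9→2, push 9): res(0,9)=9
after path 5 (12→4→0→9→2, push 1): res(0,9)=8
after path 6 (12→4→10→9→2, push 7): res(0,9)=8
after path 7 (12→4→11→9→2, push 2): res(0,9)=8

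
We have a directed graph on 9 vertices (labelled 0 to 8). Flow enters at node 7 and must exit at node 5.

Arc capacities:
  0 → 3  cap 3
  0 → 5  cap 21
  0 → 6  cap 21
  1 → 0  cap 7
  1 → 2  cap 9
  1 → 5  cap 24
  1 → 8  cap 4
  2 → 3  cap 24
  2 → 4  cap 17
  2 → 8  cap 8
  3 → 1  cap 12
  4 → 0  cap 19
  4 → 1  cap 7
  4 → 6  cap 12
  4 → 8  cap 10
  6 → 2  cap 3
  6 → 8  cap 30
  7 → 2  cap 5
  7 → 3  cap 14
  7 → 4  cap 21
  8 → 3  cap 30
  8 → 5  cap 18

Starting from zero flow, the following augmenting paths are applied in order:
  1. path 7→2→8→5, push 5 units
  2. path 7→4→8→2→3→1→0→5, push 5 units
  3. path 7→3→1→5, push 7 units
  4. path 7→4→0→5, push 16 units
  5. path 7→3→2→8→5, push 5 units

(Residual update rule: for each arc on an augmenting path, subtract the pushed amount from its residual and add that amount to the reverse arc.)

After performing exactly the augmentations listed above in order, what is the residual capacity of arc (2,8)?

after path 1 (7→2→8→5, push 5): res(2,8)=3
after path 2 (7→4→8→2→3→1→0→5, push 5): res(2,8)=8
after path 3 (7→3→1→5, push 7): res(2,8)=8
after path 4 (7→4→0→5, push 16): res(2,8)=8
after path 5 (7→3→2→8→5, push 5): res(2,8)=3

Residual capacity of (2,8): 3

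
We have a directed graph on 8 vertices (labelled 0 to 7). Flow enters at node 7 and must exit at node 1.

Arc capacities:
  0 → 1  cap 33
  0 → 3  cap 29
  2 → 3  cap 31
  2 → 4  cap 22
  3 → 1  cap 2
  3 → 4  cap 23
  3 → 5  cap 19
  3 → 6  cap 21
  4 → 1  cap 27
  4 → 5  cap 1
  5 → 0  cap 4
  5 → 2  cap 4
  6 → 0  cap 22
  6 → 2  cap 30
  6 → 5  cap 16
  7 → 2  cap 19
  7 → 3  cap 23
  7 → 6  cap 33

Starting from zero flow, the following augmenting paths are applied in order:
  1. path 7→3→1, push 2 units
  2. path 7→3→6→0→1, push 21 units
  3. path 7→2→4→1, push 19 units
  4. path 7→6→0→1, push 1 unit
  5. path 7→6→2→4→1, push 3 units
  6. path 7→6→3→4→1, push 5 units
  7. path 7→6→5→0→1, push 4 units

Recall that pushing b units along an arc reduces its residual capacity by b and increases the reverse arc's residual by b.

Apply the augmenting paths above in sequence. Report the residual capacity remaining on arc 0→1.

after path 1 (7→3→1, push 2): res(0,1)=33
after path 2 (7→3→6→0→1, push 21): res(0,1)=12
after path 3 (7→2→4→1, push 19): res(0,1)=12
after path 4 (7→6→0→1, push 1): res(0,1)=11
after path 5 (7→6→2→4→1, push 3): res(0,1)=11
after path 6 (7→6→3→4→1, push 5): res(0,1)=11
after path 7 (7→6→5→0→1, push 4): res(0,1)=7

Residual capacity of (0,1): 7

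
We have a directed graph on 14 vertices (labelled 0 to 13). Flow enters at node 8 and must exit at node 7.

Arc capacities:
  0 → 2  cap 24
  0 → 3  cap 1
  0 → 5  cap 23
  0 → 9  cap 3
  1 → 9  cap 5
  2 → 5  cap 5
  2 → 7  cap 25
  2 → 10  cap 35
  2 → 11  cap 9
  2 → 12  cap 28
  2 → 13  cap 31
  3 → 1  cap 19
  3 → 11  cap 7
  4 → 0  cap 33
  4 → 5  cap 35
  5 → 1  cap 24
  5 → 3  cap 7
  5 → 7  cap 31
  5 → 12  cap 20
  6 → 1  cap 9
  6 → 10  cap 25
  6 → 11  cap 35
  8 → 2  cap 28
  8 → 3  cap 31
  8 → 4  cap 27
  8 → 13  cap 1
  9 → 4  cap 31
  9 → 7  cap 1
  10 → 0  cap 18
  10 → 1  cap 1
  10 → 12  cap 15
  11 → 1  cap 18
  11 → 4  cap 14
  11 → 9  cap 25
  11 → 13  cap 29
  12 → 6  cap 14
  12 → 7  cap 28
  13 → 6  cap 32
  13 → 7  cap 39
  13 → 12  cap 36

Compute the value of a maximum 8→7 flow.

augment #1: 8→2→7 bottleneck 25, total now 25
augment #2: 8→13→7 bottleneck 1, total now 26
augment #3: 8→2→5→7 bottleneck 3, total now 29
augment #4: 8→4→5→7 bottleneck 27, total now 56
augment #5: 8→3→1→9→7 bottleneck 1, total now 57
augment #6: 8→3→11→13→7 bottleneck 7, total now 64
augment #7: 8→3→1→9→4→5→7 bottleneck 1, total now 65
augment #8: 8→3→1→9→4→5→12→7 bottleneck 3, total now 68

Maximum flow value: 68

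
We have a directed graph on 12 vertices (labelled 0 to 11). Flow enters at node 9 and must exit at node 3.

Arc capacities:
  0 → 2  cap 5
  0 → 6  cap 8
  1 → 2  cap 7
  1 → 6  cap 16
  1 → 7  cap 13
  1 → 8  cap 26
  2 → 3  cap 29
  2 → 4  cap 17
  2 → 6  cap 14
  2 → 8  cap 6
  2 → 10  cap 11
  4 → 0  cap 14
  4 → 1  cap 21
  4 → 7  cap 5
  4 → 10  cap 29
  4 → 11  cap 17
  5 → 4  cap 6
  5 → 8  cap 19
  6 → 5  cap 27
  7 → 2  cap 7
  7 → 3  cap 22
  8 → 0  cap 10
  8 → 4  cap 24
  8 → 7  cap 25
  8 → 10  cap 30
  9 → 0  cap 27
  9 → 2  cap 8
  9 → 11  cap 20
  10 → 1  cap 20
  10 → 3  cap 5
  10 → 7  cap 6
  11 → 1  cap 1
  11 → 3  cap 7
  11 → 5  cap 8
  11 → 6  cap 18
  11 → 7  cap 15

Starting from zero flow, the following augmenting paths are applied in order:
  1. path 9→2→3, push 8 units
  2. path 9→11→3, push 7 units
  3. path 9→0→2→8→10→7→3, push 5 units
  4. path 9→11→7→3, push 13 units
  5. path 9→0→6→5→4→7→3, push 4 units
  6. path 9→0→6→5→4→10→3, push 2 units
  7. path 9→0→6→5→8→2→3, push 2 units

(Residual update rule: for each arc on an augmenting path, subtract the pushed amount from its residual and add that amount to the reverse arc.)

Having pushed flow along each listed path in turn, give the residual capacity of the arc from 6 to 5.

after path 1 (9→2→3, push 8): res(6,5)=27
after path 2 (9→11→3, push 7): res(6,5)=27
after path 3 (9→0→2→8→10→7→3, push 5): res(6,5)=27
after path 4 (9→11→7→3, push 13): res(6,5)=27
after path 5 (9→0→6→5→4→7→3, push 4): res(6,5)=23
after path 6 (9→0→6→5→4→10→3, push 2): res(6,5)=21
after path 7 (9→0→6→5→8→2→3, push 2): res(6,5)=19

Residual capacity of (6,5): 19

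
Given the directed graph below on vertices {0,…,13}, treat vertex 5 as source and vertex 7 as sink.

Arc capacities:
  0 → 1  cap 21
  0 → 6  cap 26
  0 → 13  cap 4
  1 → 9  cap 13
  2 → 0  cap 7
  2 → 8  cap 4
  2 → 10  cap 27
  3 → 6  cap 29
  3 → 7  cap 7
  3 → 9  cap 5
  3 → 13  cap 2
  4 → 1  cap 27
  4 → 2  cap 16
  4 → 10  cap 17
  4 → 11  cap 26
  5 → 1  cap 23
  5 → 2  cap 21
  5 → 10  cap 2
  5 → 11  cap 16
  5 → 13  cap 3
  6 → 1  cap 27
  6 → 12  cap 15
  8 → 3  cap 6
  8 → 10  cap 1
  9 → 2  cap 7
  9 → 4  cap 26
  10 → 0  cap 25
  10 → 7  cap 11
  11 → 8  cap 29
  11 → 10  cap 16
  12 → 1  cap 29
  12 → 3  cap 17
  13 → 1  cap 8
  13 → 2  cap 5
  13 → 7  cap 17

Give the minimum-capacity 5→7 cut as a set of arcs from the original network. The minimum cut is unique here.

Min-cut arcs: {(0,13), (3,7), (3,13), (5,13), (10,7)} (total capacity 27)

augment #1: 5→10→7 push 2
augment #2: 5→13→7 push 3
augment #3: 5→2→10→7 push 9
augment #4: 5→2→0→13→7 push 4
augment #5: 5→2→8→3→7 push 4
augment #6: 5→11→8→3→7 push 2
augment #7: 5→2→0→6→12→3→7 push 1
augment #8: 5→2→0→6→12→3→13→7 push 2
max flow = 27; residual-reachable set from 5 gives S-side
cut edges (S→T): {(0,13), (3,7), (3,13), (5,13), (10,7)} total cap 27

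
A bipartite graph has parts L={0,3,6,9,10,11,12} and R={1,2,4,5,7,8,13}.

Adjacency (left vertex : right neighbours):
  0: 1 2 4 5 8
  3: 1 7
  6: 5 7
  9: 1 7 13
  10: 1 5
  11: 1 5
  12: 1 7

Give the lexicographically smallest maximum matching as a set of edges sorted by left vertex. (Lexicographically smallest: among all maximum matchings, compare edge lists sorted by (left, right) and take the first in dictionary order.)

|M| = 5 (so the lex-smallest maximum matching has 5 edges)
process left vertices in ascending order; for each, take the smallest-labelled available neighbour that still permits 5 edges overall, or leave it unmatched if none does
lex-smallest matching: {0-2, 3-1, 6-5, 9-13, 12-7}

Lex-smallest maximum matching: {(0,2), (3,1), (6,5), (9,13), (12,7)}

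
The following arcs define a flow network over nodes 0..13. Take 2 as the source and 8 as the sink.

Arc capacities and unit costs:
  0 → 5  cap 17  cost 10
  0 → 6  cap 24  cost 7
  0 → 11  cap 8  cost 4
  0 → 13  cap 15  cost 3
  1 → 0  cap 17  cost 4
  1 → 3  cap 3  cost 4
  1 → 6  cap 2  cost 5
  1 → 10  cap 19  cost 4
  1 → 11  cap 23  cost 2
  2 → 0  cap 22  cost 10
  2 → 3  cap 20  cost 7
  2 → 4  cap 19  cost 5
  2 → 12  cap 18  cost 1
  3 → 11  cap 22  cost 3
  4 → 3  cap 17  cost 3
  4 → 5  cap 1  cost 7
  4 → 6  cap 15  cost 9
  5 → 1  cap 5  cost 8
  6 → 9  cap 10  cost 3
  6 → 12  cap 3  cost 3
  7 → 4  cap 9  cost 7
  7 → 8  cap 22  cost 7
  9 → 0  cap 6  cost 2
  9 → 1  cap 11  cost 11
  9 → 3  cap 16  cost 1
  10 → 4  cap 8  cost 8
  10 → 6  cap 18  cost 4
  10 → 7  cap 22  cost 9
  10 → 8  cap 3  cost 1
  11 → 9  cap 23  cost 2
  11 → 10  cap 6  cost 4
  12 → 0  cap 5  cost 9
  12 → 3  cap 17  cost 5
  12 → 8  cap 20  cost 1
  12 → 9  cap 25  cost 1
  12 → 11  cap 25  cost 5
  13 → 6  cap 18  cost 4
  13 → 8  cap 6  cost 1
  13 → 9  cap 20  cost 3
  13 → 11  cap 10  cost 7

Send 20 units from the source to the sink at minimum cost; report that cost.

shortest-cost path #1: 2→12→8 push 18 @ unit cost 2 (adds 36)
shortest-cost path #2: 2→0→13→8 push 2 @ unit cost 14 (adds 28)
total cost = 64

Minimum cost for 20 units: 64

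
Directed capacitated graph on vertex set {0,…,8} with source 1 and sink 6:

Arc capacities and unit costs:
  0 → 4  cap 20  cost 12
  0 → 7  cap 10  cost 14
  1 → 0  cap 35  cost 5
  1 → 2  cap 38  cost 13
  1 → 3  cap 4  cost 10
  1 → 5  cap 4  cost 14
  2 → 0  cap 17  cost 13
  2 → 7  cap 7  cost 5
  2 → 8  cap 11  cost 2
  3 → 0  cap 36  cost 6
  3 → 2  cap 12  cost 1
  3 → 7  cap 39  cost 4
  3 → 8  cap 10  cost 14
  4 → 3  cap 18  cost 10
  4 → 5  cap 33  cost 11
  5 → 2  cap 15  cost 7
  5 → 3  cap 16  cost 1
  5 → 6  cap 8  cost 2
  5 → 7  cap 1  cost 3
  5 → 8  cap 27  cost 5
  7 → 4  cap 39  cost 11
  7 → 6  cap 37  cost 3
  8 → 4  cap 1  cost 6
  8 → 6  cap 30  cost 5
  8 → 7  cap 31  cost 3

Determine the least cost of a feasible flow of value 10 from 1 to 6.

shortest-cost path #1: 1→5→6 push 4 @ unit cost 16 (adds 64)
shortest-cost path #2: 1→3→7→6 push 4 @ unit cost 17 (adds 68)
shortest-cost path #3: 1→2→8→6 push 2 @ unit cost 20 (adds 40)
total cost = 172

Minimum cost for 10 units: 172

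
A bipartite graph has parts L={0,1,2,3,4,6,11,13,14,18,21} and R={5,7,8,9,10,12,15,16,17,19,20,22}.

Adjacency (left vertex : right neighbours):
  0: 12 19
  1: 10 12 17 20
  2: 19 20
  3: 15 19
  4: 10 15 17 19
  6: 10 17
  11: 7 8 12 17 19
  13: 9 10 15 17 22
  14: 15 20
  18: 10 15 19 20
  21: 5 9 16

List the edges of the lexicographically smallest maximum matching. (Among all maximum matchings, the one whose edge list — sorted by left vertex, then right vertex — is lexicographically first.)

|M| = 9 (so the lex-smallest maximum matching has 9 edges)
process left vertices in ascending order; for each, take the smallest-labelled available neighbour that still permits 9 edges overall, or leave it unmatched if none does
lex-smallest matching: {0-12, 1-10, 2-19, 3-15, 4-17, 11-7, 13-9, 14-20, 21-5}

Lex-smallest maximum matching: {(0,12), (1,10), (2,19), (3,15), (4,17), (11,7), (13,9), (14,20), (21,5)}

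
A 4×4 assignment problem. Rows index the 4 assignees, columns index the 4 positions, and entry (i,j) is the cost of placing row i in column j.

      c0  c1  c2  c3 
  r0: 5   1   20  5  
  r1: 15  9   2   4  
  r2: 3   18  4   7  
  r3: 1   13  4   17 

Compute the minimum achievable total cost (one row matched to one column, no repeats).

optimal assignment: row0→col1 (cost 1), row1→col3 (cost 4), row2→col2 (cost 4), row3→col0 (cost 1)
total = 1 + 4 + 4 + 1 = 10

Minimum assignment cost: 10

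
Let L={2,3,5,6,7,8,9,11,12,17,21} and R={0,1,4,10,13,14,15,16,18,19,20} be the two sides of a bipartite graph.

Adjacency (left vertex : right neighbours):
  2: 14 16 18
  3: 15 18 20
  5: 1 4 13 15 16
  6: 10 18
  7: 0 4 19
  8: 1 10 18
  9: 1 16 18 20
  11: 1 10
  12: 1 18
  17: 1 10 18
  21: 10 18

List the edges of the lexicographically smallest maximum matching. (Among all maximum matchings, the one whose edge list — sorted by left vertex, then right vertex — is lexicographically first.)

Lex-smallest maximum matching: {(2,14), (3,15), (5,4), (6,10), (7,0), (8,1), (9,16), (12,18)}

|M| = 8 (so the lex-smallest maximum matching has 8 edges)
process left vertices in ascending order; for each, take the smallest-labelled available neighbour that still permits 8 edges overall, or leave it unmatched if none does
lex-smallest matching: {2-14, 3-15, 5-4, 6-10, 7-0, 8-1, 9-16, 12-18}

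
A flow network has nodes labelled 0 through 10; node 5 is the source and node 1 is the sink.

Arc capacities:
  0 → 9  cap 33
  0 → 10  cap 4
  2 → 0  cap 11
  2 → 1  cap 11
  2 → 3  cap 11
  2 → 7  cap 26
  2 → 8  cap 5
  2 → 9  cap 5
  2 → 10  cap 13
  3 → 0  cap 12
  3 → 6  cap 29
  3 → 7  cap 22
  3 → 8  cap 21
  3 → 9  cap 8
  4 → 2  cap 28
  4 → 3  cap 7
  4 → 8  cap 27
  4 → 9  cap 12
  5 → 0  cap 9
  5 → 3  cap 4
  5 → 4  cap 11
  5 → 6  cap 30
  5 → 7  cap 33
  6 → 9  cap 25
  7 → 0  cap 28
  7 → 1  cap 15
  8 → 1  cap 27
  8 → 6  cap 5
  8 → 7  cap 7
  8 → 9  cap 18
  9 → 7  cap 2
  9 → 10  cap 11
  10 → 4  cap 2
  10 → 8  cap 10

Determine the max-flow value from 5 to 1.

augment #1: 5→7→1 bottleneck 15, total now 15
augment #2: 5→3→8→1 bottleneck 4, total now 19
augment #3: 5→4→2→1 bottleneck 11, total now 30
augment #4: 5→0→10→8→1 bottleneck 4, total now 34
augment #5: 5→0→9→10→8→1 bottleneck 5, total now 39
augment #6: 5→6→9→10→8→1 bottleneck 1, total now 40
augment #7: 5→6→9→10→4→8→1 bottleneck 2, total now 42

Maximum flow value: 42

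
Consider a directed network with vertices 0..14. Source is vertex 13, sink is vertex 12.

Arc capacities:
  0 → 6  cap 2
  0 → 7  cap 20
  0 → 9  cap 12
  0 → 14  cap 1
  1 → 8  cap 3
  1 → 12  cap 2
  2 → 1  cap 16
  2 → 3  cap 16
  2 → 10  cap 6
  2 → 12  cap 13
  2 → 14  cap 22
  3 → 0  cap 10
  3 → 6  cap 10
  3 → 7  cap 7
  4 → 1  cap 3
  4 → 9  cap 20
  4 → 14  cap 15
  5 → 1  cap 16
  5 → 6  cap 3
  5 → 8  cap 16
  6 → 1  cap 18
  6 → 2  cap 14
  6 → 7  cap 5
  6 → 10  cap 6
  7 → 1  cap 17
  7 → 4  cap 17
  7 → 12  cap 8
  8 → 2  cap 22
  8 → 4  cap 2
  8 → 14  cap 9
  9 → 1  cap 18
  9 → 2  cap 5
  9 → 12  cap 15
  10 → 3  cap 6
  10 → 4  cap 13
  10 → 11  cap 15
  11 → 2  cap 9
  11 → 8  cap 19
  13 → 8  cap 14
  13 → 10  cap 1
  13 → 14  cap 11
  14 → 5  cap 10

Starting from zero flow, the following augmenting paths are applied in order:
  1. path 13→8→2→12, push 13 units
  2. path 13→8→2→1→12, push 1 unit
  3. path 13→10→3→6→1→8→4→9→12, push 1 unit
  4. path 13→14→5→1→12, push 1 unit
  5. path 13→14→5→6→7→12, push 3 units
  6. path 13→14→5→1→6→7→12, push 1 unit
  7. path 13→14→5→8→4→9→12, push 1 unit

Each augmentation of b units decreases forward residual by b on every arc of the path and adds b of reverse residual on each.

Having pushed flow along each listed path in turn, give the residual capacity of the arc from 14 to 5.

Residual capacity of (14,5): 4

after path 1 (13→8→2→12, push 13): res(14,5)=10
after path 2 (13→8→2→1→12, push 1): res(14,5)=10
after path 3 (13→10→3→6→1→8→4→9→12, push 1): res(14,5)=10
after path 4 (13→14→5→1→12, push 1): res(14,5)=9
after path 5 (13→14→5→6→7→12, push 3): res(14,5)=6
after path 6 (13→14→5→1→6→7→12, push 1): res(14,5)=5
after path 7 (13→14→5→8→4→9→12, push 1): res(14,5)=4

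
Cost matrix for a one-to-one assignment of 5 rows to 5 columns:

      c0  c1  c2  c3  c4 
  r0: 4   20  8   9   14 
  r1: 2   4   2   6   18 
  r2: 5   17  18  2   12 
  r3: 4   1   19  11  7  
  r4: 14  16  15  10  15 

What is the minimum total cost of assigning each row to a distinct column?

optimal assignment: row0→col0 (cost 4), row1→col2 (cost 2), row2→col3 (cost 2), row3→col1 (cost 1), row4→col4 (cost 15)
total = 4 + 2 + 2 + 1 + 15 = 24

Minimum assignment cost: 24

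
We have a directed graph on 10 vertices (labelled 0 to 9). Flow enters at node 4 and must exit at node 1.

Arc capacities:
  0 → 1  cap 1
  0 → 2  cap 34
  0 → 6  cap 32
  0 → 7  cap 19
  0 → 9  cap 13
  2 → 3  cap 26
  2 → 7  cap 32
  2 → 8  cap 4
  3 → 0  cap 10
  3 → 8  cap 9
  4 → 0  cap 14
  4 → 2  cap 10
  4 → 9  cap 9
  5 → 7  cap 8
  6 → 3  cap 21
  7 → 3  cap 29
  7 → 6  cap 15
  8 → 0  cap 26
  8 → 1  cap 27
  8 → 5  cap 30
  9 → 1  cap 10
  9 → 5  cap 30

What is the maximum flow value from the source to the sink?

augment #1: 4→0→1 bottleneck 1, total now 1
augment #2: 4→9→1 bottleneck 9, total now 10
augment #3: 4→0→9→1 bottleneck 1, total now 11
augment #4: 4→2→8→1 bottleneck 4, total now 15
augment #5: 4→2→3→8→1 bottleneck 6, total now 21
augment #6: 4→0→2→3→8→1 bottleneck 3, total now 24

Maximum flow value: 24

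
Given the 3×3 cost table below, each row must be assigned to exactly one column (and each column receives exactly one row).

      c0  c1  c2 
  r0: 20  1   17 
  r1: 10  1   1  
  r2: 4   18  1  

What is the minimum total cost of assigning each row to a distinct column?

optimal assignment: row0→col1 (cost 1), row1→col2 (cost 1), row2→col0 (cost 4)
total = 1 + 1 + 4 = 6

Minimum assignment cost: 6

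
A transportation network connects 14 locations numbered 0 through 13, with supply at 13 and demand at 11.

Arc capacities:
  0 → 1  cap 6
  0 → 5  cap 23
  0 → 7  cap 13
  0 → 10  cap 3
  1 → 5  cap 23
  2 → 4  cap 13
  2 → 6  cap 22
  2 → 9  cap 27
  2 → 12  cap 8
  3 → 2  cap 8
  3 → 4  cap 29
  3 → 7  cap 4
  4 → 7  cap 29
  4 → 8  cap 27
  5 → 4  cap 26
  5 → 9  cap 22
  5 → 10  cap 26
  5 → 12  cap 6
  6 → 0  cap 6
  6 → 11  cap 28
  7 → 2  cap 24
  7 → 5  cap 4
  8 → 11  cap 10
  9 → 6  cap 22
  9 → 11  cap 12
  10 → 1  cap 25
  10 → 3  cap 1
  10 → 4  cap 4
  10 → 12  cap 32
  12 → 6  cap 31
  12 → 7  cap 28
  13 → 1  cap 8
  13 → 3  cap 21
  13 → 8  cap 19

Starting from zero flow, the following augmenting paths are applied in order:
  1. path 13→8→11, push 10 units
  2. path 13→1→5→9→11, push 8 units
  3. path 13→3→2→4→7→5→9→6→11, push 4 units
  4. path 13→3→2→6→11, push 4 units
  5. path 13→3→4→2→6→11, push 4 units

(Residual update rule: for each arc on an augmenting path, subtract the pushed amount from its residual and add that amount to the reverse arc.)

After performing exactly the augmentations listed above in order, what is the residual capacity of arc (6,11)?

Residual capacity of (6,11): 16

after path 1 (13→8→11, push 10): res(6,11)=28
after path 2 (13→1→5→9→11, push 8): res(6,11)=28
after path 3 (13→3→2→4→7→5→9→6→11, push 4): res(6,11)=24
after path 4 (13→3→2→6→11, push 4): res(6,11)=20
after path 5 (13→3→4→2→6→11, push 4): res(6,11)=16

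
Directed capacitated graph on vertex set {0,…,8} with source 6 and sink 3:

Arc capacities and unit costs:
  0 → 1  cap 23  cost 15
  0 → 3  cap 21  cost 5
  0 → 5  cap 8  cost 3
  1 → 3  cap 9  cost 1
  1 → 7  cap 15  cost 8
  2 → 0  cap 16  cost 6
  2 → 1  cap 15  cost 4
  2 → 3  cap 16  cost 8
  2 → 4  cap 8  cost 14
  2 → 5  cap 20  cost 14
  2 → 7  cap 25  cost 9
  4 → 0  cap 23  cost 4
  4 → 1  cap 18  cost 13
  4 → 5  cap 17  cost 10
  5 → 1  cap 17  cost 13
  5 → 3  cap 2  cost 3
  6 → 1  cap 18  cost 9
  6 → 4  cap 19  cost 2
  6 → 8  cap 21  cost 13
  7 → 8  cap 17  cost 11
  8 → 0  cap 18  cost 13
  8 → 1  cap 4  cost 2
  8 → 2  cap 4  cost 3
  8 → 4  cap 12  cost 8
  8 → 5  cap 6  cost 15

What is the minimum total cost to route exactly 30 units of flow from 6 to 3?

Minimum cost for 30 units: 347

shortest-cost path #1: 6→1→3 push 9 @ unit cost 10 (adds 90)
shortest-cost path #2: 6→4→0→3 push 19 @ unit cost 11 (adds 209)
shortest-cost path #3: 6→8→2→3 push 2 @ unit cost 24 (adds 48)
total cost = 347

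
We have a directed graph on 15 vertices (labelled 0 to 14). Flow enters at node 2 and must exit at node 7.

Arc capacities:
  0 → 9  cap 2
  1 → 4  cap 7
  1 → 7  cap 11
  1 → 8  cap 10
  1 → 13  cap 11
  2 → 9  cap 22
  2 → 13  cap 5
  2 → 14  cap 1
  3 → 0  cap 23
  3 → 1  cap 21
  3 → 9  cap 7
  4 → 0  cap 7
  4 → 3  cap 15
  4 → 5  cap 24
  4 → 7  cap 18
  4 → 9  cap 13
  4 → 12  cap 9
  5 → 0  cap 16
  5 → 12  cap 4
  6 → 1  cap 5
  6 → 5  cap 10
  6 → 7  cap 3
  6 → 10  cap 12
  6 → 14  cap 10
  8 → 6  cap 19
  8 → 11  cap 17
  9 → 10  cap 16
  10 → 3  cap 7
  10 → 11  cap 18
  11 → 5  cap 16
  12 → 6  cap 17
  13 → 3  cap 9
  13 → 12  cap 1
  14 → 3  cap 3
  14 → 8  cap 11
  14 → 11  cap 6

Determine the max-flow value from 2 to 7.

Maximum flow value: 17

augment #1: 2→13→3→1→7 bottleneck 5, total now 5
augment #2: 2→14→3→1→7 bottleneck 1, total now 6
augment #3: 2→9→10→3→1→7 bottleneck 5, total now 11
augment #4: 2→9→10→3→1→4→7 bottleneck 2, total now 13
augment #5: 2→9→10→11→5→12→6→7 bottleneck 3, total now 16
augment #6: 2→9→10→11→5→12→6→1→4→7 bottleneck 1, total now 17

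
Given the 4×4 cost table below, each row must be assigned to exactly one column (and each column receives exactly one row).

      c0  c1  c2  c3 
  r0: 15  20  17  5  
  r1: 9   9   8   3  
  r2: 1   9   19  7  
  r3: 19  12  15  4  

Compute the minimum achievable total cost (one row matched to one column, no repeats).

Minimum assignment cost: 26

optimal assignment: row0→col3 (cost 5), row1→col2 (cost 8), row2→col0 (cost 1), row3→col1 (cost 12)
total = 5 + 8 + 1 + 12 = 26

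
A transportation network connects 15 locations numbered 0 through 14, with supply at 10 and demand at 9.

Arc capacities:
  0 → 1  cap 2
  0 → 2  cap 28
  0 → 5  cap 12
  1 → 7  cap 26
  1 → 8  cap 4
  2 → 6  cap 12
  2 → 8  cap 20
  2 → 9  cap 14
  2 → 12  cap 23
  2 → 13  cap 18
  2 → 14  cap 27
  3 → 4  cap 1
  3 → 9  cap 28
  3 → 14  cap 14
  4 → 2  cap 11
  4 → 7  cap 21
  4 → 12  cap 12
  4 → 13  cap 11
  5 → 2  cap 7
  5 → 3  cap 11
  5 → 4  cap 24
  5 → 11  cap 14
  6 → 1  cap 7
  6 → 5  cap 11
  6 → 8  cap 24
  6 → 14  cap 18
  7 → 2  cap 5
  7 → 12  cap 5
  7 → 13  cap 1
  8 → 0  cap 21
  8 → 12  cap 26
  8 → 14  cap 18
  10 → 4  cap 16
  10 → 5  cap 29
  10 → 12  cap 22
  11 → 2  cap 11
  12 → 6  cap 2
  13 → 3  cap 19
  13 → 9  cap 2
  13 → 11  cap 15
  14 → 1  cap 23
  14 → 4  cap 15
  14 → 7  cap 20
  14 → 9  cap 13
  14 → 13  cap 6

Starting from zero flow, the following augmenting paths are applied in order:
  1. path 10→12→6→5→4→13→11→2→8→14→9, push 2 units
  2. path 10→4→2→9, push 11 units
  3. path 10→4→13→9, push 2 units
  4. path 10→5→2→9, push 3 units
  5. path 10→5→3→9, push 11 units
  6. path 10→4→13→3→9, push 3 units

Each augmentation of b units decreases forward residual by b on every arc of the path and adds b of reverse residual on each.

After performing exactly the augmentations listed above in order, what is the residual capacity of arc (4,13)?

after path 1 (10→12→6→5→4→13→11→2→8→14→9, push 2): res(4,13)=9
after path 2 (10→4→2→9, push 11): res(4,13)=9
after path 3 (10→4→13→9, push 2): res(4,13)=7
after path 4 (10→5→2→9, push 3): res(4,13)=7
after path 5 (10→5→3→9, push 11): res(4,13)=7
after path 6 (10→4→13→3→9, push 3): res(4,13)=4

Residual capacity of (4,13): 4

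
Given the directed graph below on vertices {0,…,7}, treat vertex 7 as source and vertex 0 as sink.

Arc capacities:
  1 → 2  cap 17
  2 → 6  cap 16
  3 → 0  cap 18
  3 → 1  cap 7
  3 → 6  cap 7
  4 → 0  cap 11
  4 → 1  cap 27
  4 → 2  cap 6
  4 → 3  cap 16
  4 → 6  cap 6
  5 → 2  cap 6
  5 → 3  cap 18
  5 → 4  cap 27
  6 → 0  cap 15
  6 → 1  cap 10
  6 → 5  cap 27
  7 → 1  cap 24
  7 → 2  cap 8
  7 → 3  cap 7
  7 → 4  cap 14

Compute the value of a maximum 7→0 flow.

augment #1: 7→3→0 bottleneck 7, total now 7
augment #2: 7→4→0 bottleneck 11, total now 18
augment #3: 7→2→6→0 bottleneck 8, total now 26
augment #4: 7→4→3→0 bottleneck 3, total now 29
augment #5: 7→1→2→6→0 bottleneck 7, total now 36
augment #6: 7→1→2→6→5→3→0 bottleneck 1, total now 37

Maximum flow value: 37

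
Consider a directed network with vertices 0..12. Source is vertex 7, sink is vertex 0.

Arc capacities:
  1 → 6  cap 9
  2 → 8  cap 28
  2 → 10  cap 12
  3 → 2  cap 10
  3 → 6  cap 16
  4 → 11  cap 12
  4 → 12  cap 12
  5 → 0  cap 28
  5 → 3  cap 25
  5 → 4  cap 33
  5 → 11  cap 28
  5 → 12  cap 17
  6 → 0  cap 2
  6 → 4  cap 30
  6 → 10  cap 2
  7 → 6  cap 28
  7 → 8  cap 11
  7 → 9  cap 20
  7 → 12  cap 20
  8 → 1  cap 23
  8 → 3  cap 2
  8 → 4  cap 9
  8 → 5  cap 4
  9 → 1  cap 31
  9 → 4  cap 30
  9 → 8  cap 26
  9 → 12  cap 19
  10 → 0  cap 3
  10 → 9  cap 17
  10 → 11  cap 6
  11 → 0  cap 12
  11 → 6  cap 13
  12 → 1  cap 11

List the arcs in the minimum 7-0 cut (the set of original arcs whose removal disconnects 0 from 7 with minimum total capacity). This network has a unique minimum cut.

augment #1: 7→6→0 push 2
augment #2: 7→6→10→0 push 2
augment #3: 7→8→5→0 push 4
augment #4: 7→6→4→11→0 push 12
augment #5: 7→8→3→2→10→0 push 1
max flow = 21; residual-reachable set from 7 gives S-side
cut edges (S→T): {(6,0), (8,5), (10,0), (11,0)} total cap 21

Min-cut arcs: {(6,0), (8,5), (10,0), (11,0)} (total capacity 21)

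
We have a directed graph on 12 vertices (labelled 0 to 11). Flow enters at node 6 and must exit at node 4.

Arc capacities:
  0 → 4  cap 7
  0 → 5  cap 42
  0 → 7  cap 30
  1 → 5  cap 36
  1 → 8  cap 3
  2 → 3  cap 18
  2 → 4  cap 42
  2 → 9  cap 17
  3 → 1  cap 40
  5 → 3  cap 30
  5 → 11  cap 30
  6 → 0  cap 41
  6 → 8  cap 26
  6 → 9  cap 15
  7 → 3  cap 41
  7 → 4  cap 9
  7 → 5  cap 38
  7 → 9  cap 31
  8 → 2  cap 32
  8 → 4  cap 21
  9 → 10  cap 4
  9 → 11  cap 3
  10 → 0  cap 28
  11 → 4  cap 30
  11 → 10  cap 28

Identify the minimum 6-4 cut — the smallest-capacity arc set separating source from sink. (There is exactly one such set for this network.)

Min-cut arcs: {(6,0), (6,8), (9,10), (9,11)} (total capacity 74)

augment #1: 6→0→4 push 7
augment #2: 6→8→4 push 21
augment #3: 6→0→7→4 push 9
augment #4: 6→8→2→4 push 5
augment #5: 6→9→11→4 push 3
augment #6: 6→0→5→11→4 push 25
augment #7: 6→9→10→0→5→11→4 push 2
augment #8: 6→9→10→0→5→3→1→8→2→4 push 2
max flow = 74; residual-reachable set from 6 gives S-side
cut edges (S→T): {(6,0), (6,8), (9,10), (9,11)} total cap 74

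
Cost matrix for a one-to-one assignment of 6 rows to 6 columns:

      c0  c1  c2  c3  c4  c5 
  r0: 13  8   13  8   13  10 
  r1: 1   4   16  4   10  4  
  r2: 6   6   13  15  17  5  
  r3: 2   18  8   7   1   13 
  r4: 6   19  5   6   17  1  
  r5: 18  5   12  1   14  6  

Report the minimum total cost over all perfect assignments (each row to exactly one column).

optimal assignment: row0→col1 (cost 8), row1→col0 (cost 1), row2→col5 (cost 5), row3→col4 (cost 1), row4→col2 (cost 5), row5→col3 (cost 1)
total = 8 + 1 + 5 + 1 + 5 + 1 = 21

Minimum assignment cost: 21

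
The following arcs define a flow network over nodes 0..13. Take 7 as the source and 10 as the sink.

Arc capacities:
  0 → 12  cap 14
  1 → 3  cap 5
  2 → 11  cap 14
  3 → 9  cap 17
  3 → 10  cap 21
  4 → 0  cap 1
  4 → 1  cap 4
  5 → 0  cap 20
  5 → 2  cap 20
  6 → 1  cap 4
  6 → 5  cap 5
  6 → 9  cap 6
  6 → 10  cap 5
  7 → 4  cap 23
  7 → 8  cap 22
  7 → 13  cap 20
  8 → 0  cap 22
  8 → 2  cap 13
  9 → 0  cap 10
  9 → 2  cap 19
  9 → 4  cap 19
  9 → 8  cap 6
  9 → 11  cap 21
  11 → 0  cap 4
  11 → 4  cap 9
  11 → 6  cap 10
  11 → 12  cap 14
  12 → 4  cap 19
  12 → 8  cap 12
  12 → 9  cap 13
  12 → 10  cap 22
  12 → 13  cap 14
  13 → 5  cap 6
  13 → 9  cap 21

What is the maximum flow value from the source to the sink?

augment #1: 7→4→0→12→10 bottleneck 1, total now 1
augment #2: 7→4→1→3→10 bottleneck 4, total now 5
augment #3: 7→8→0→12→10 bottleneck 13, total now 18
augment #4: 7→8→2→11→6→10 bottleneck 5, total now 23
augment #5: 7→8→2→11→12→10 bottleneck 4, total now 27
augment #6: 7→13→9→11→12→10 bottleneck 4, total now 31
augment #7: 7→13→9→11→6→1→3→10 bottleneck 1, total now 32

Maximum flow value: 32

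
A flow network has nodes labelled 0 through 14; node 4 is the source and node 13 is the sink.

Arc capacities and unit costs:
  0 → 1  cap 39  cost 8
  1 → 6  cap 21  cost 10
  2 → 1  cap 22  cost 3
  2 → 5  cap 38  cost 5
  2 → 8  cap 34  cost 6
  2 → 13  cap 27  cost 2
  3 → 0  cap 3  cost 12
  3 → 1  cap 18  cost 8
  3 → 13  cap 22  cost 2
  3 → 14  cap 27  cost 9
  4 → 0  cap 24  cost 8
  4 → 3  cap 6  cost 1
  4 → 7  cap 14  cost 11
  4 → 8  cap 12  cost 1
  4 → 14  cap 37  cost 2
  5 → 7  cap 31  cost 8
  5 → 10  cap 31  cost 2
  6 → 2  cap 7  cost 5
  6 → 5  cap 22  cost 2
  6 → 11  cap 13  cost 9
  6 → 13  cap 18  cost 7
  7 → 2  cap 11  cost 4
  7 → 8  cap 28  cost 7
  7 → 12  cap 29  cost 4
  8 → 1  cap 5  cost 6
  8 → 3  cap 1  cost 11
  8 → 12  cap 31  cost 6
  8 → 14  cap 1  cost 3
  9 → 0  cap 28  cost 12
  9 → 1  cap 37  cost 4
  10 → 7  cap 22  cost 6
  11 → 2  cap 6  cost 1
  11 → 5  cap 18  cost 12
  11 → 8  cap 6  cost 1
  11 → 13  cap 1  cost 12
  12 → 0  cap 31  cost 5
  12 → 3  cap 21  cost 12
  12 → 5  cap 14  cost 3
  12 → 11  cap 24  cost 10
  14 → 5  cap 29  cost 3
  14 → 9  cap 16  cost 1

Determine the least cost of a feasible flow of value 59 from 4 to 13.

shortest-cost path #1: 4→3→13 push 6 @ unit cost 3 (adds 18)
shortest-cost path #2: 4→8→3→13 push 1 @ unit cost 14 (adds 14)
shortest-cost path #3: 4→7→2→13 push 11 @ unit cost 17 (adds 187)
shortest-cost path #4: 4→8→12→11→2→13 push 6 @ unit cost 20 (adds 120)
shortest-cost path #5: 4→8→12→3→13 push 5 @ unit cost 21 (adds 105)
shortest-cost path #6: 4→14→9→1→6→13 push 16 @ unit cost 24 (adds 384)
shortest-cost path #7: 4→7→12→3→13 push 3 @ unit cost 29 (adds 87)
shortest-cost path #8: 4→14→5→7→12→3→13 push 7 @ unit cost 31 (adds 217)
shortest-cost path #9: 4→0→1→6→13 push 2 @ unit cost 33 (adds 66)
shortest-cost path #10: 4→0→1→6→2→13 push 2 @ unit cost 33 (adds 66)
total cost = 1264

Minimum cost for 59 units: 1264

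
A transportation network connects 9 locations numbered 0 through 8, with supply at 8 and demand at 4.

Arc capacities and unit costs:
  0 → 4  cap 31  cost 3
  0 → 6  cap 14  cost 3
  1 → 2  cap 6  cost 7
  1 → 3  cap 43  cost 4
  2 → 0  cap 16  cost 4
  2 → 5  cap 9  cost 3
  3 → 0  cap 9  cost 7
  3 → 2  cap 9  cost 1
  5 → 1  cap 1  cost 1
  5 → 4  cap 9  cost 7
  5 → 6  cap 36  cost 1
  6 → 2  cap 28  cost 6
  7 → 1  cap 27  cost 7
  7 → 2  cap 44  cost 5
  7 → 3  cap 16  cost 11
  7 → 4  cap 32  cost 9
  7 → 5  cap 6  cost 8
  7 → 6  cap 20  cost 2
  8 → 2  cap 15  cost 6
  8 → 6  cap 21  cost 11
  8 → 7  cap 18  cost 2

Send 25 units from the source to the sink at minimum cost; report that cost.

shortest-cost path #1: 8→7→4 push 18 @ unit cost 11 (adds 198)
shortest-cost path #2: 8→2→0→4 push 7 @ unit cost 13 (adds 91)
total cost = 289

Minimum cost for 25 units: 289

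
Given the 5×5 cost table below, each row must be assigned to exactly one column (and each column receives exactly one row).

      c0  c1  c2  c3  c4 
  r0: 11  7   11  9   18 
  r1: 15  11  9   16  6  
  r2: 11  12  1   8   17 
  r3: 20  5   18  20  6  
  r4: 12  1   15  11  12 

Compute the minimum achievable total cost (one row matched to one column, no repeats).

Minimum assignment cost: 32

optimal assignment: row0→col3 (cost 9), row1→col0 (cost 15), row2→col2 (cost 1), row3→col4 (cost 6), row4→col1 (cost 1)
total = 9 + 15 + 1 + 6 + 1 = 32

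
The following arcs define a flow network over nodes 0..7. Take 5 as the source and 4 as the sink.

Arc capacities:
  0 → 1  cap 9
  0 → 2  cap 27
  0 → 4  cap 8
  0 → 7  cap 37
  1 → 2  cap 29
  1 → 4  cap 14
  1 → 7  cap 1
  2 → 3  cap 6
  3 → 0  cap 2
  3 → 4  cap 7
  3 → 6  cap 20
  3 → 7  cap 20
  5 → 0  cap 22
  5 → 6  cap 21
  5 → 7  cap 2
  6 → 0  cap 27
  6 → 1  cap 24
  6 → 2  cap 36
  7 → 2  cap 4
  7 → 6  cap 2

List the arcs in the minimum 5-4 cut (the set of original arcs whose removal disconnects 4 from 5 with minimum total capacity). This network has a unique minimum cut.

Min-cut arcs: {(0,4), (1,4), (2,3)} (total capacity 28)

augment #1: 5→0→4 push 8
augment #2: 5→0→1→4 push 9
augment #3: 5→6→1→4 push 5
augment #4: 5→0→2→3→4 push 5
augment #5: 5→6→2→3→4 push 1
max flow = 28; residual-reachable set from 5 gives S-side
cut edges (S→T): {(0,4), (1,4), (2,3)} total cap 28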